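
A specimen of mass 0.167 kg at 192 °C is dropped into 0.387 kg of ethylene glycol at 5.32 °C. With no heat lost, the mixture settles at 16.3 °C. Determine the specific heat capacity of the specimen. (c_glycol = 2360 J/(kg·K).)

Heat gained plus heat lost sum to zero:
0.167×c×(16.3 − 192) + 0.387×2360×(16.3 − 5.32) = 0
-29.34 c = -10028
c = -10028/-29.34 ≈ 341.8 J/(kg·K)

c ≈ 342 J/(kg·K)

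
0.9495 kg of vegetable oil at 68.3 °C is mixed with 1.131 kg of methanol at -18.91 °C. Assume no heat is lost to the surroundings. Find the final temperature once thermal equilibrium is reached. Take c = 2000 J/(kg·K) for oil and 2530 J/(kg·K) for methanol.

T_f ≈ 15.9 °C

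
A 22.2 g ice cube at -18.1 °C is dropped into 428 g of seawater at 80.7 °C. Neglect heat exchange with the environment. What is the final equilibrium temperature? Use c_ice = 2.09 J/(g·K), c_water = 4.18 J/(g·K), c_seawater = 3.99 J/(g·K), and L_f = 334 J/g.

T_f ≈ 72.0 °C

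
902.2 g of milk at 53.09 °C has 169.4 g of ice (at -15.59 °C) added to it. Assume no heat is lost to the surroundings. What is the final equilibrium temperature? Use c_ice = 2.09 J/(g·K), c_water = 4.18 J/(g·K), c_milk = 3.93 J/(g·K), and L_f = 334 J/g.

T_f ≈ 29.7 °C

Net heat exchanged in the isolated system is zero:
ice -15.59→0 °C: 169.4×2.09×15.59 = 5519.6
  fusion: m_ice L_f = 169.4×334 = 56580
  meltwater 0→T: 169.4×4.18×T = 708.09 T
  milk: 3545.6(T − 53.09)
4253.7 T = 188238 − 62099 = 126139
T ≈ 29.65 °C. Since T > 0 °C, the all-ice-melts assumption holds.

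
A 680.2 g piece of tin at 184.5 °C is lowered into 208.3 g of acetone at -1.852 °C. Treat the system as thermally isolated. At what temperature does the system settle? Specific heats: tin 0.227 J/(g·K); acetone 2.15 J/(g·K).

T_f ≈ 45.9 °C

Conservation of energy gives ΣQ = 0:
680.2×0.227×(T − 184.5) + 208.3×2.15×(T − (-1.852)) = 0
154.41(T − 184.5) + 447.85(T − (-1.852)) = 0
(154.41 + 447.85) T = 154.41×184.5 + 447.85×(-1.852)
T = 27658 / 602.25 = 45.9 °C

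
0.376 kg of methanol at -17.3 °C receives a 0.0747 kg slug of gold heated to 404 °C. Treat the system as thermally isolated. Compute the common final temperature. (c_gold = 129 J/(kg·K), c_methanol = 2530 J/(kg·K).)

T_f ≈ -13.1 °C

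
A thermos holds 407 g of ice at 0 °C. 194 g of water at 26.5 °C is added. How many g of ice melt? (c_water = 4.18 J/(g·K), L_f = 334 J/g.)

m_melted ≈ 64.3 g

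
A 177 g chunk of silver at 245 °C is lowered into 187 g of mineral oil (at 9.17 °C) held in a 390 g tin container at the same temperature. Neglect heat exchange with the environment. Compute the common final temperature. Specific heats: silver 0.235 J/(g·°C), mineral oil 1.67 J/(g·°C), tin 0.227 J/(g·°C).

T_f ≈ 31.3 °C

Conservation of energy gives ΣQ = 0:
177*0.235*(T − 245) + 187*1.67*(T − 9.17) + 390*0.227*(T − 9.17) = 0
(41.59 + 312.29 + 88.53) T = 41.59*245 + 312.29*9.17 + 88.53*9.17
T ≈ 31.34 °C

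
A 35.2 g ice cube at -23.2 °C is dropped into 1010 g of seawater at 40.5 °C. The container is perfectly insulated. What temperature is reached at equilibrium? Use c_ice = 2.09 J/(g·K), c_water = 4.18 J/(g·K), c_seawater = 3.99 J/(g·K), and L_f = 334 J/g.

Conservation of energy gives ΣQ = 0:
ice -23.2→0 °C: 35.2×2.09×23.2 = 1706.8
  latent heat to melt: 35.2×334 = 11757
  meltwater 0→T: 35.2×4.18×T = 147.14 T
  seawater cools: 1010×3.99×(T − 40.5) = 4029.9(T − 40.5)
4177 T = 163211 − 13464 = 149747
T ≈ 35.85 °C — above 0 °C, consistent with complete melting.

T_f ≈ 35.9 °C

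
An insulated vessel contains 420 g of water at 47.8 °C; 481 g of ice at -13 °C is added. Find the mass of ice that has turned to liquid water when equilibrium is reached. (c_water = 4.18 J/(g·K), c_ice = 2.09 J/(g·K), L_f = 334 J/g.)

m_melted ≈ 212 g

Water can give up m c ΔT = 420·4.18·47.8 = 83918 J before reaching 0 °C.
Warming the ice to 0 °C takes 481·2.09·13 = 13069 J, leaving 70849 J for melting.
Melting all 481 g of ice would need 481·334 = 160654 J.
70849 J < 160654 J, so only part of the ice melts and the system sits at 0 °C.
m_melted·334 = 70849  ⇒  m_melted ≈ 212.1 g.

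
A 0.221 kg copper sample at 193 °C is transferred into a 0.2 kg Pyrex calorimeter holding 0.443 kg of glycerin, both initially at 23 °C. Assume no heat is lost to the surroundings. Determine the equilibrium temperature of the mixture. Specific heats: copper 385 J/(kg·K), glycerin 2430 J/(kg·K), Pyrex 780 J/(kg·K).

T_f ≈ 34.0 °C

Energy conservation, ΣQ = 0:
0.221*385*(T − 193) + 0.443*2430*(T − 23) + 0.2*780*(T − 23) = 0
85.08(T − 193) + 1076.5(T − 23) + 156(T − 23) = 0
1317.6 T = 44769
T ≈ 33.98 °C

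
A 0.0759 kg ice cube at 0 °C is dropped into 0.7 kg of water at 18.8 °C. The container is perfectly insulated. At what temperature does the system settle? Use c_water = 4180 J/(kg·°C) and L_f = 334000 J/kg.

Let T be the final temperature. ΣQ_i = 0:
fusion: m_ice L_f = 0.0759·334000 = 25351
  warm the meltwater: 317.26 T
  water: 2926(T − 18.8)
3243.3 T = 55009 − 25351 = 29658
T ≈ 9.14 °C. Since T > 0 °C, the all-ice-melts assumption holds.

T_f ≈ 9.1 °C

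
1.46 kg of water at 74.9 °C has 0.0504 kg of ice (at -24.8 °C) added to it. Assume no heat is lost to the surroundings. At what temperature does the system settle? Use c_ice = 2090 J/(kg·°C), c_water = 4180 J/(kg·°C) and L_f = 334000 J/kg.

T_f ≈ 69.3 °C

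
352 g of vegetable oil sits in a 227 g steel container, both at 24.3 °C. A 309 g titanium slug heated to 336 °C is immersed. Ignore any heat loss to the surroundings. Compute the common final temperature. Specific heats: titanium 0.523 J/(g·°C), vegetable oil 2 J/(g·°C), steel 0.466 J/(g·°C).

T_f ≈ 76.2 °C

With ΣQ=0 the equilibrium temperature is the m·c-weighted mean:
T_f = (161.61·336 + 704·24.3 + 105.78·24.3) / (161.61 + 704 + 105.78)
    = 73978 / 971.39 ≈ 76.16 °C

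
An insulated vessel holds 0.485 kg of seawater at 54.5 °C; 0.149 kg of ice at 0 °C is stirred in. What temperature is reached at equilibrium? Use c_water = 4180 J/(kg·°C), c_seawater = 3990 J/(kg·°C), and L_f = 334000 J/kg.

Energy balance with sensible and latent terms:
fusion: m_ice L_f = 0.149×334000 = 49766
  meltwater 0→T: 0.149×4180×T = 622.82 T
  seawater cools: 0.485×3990×(T − 54.5) = 1935.1(T − 54.5)
2558 T = 105466 − 49766 = 55700
T ≈ 21.77 °C (positive, so assuming full melt was valid).

T_f ≈ 21.8 °C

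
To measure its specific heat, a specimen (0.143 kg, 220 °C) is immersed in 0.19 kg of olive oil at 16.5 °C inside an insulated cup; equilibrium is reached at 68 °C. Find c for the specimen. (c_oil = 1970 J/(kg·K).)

Heat gained plus heat lost sum to zero:
0.143·c·(68 − 220) + 0.19·1970·(68 − 16.5) = 0
-21.74 c = -19276
c = -19276/-21.74 ≈ 886.8 J/(kg·K)

c ≈ 887 J/(kg·K)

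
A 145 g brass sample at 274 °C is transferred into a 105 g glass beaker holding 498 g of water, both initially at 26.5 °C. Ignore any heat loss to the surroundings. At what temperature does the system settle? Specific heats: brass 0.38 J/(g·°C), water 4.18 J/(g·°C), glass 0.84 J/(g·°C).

T_f ≈ 32.6 °C

T_f = Σ m_i c_i T_i / Σ m_i c_i:
T_f = (55.1·274 + 2081.6·26.5 + 88.2·26.5) / (55.1 + 2081.6 + 88.2)
    = 72598 / 2224.9 ≈ 32.63 °C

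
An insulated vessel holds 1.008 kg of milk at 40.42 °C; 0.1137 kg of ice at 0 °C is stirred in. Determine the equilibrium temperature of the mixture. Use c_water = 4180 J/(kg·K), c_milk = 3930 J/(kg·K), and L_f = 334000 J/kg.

T_f ≈ 27.5 °C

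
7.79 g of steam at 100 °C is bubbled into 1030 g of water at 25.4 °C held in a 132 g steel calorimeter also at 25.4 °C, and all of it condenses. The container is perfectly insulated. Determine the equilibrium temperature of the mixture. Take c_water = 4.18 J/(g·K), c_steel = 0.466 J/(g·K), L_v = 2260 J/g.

T_f ≈ 30.0 °C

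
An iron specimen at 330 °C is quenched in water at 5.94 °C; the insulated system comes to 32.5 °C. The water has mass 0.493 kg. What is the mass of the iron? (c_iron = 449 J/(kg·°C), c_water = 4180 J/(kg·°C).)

m ≈ 0.41 kg

|Q_iron| = |Q_water|:
m·449·(330 − 32.5) = 0.493·4180·(32.5 − 5.94)
133578 m = 54733  ⇒  m ≈ 0.4097 kg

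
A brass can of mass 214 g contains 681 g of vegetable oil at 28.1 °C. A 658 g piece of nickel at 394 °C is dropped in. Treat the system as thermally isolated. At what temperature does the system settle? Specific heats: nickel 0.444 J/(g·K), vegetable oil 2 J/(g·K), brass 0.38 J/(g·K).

Energy conservation, ΣQ = 0:
658·0.444·(T − 394) + 681·2·(T − 28.1) + 214·0.38·(T − 28.1) = 0
(292.15 + 1362 + 81.32) T = 292.15·394 + 1362·28.1 + 81.32·28.1
T ≈ 89.70 °C

T_f ≈ 89.7 °C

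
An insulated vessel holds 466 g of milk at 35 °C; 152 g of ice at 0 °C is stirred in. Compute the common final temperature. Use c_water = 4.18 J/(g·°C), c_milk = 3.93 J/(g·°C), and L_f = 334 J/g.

T_f ≈ 5.4 °C

Conservation of energy gives ΣQ = 0:
fusion: m_ice L_f = 152×334 = 50768
  meltwater 0→T: 152×4.18×T = 635.36 T
  milk cools: 466×3.93×(T − 35) = 1831.4(T − 35)
2466.7 T = 64098 − 50768 = 13330
T ≈ 5.40 °C (positive, so assuming full melt was valid).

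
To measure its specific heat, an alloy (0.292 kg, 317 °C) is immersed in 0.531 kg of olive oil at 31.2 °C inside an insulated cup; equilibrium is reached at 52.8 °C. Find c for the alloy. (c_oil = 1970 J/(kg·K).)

c ≈ 293 J/(kg·K)

m_s c (T_s − T_f) = m_oil c_oil (T_f − T_0):
0.292×c×(317 − 52.8) = 0.531×1970×(52.8 − 31.2)
77.15 c = 22595  ⇒  c ≈ 292.9 J/(kg·K)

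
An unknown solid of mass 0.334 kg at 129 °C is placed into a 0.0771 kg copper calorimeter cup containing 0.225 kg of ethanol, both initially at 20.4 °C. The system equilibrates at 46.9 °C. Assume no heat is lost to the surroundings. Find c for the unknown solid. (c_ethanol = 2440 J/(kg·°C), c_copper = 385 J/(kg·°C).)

Conservation of energy gives ΣQ = 0:
0.334×c×(46.9 − 129) + 0.225×2440×(46.9 − 20.4) + 0.0771×385×(46.9 − 20.4) = 0
-27.42 c = -15335
c = -15335/-27.42 ≈ 559.2 J/(kg·°C)

c ≈ 559 J/(kg·°C)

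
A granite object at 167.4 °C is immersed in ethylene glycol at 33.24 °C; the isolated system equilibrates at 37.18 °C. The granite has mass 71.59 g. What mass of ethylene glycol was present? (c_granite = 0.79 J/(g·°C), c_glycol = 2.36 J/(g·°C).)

m ≈ 792 g

Heat lost by the granite = heat gained by the glycol:
71.59·0.79·(167.4 − 37.18) = m·2.36·(37.18 − 33.24)
9.298 m = 7364.7  ⇒  m ≈ 792 g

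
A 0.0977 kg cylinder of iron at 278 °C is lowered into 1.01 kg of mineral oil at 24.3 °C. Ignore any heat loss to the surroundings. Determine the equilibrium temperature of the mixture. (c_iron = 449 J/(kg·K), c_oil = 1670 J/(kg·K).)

T_f ≈ 30.7 °C

|Q_iron| = |Q_oil|:
0.0977×449×(278 − T) = 1.01×1670×(T − 24.3)
43.87(278 − T) = 1686.7(T − 24.3)
1730.6 T = 53182  ⇒  T ≈ 30.73 °C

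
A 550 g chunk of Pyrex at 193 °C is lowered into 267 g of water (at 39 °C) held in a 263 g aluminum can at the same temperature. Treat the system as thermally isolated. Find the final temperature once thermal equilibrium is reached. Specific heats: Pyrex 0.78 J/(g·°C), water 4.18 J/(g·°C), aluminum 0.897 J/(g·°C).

Net heat exchanged in the isolated system is zero:
550×0.78×(T − 193) + 267×4.18×(T − 39) + 263×0.897×(T − 39) = 0
(429 + 1116.1 + 235.91) T = 429×193 + 1116.1×39 + 235.91×39
T ≈ 76.10 °C

T_f ≈ 76.1 °C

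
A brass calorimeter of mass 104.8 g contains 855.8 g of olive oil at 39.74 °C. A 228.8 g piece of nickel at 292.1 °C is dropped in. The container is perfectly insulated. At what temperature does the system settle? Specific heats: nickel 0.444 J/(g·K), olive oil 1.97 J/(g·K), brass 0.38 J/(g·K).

Energy conservation, ΣQ = 0:
228.8*0.444*(T − 292.1) + 855.8*1.97*(T − 39.74) + 104.8*0.38*(T − 39.74) = 0
101.59(T − 292.1) + 1685.9(T − 39.74) + 39.82(T − 39.74) = 0
1827.3 T = 98255
T ≈ 53.77 °C

T_f ≈ 53.8 °C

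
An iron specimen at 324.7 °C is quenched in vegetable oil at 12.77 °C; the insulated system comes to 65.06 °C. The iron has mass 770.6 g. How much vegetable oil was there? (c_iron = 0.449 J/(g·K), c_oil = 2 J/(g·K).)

Net heat exchanged in the isolated system is zero:
770.6×0.449×(65.06 − 324.7) + m×2×(65.06 − 12.77) = 0
104.58 m = 89835
m = 89835/104.58 ≈ 859 g

m ≈ 859 g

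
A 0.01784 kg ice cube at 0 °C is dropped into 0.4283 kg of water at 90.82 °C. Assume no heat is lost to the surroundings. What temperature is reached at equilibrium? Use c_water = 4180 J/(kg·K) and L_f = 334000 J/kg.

Setting the total heat transfer to zero:
melt ice: 0.01784×334000 = 5958.6
  meltwater 0→T: 0.01784×4180×T = 74.57 T
  water: 1790.3(T − 90.82)
1864.9 T = 162595 − 5958.6 = 156636
T ≈ 83.99 °C (positive, so assuming full melt was valid).

T_f ≈ 84.0 °C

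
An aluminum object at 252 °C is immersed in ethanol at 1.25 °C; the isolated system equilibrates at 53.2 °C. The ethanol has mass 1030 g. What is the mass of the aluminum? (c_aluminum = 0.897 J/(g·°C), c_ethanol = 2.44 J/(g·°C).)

m ≈ 732 g

|Q_aluminum| = |Q_ethanol|:
m×0.897×(252 − 53.2) = 1030×2.44×(53.2 − 1.25)
178.32 m = 130561  ⇒  m ≈ 732.2 g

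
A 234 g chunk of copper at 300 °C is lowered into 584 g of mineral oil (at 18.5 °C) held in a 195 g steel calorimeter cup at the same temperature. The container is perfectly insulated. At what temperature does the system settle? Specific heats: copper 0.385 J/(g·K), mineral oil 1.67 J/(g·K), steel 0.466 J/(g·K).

T_f ≈ 40.4 °C

With ΣQ=0 the equilibrium temperature is the m·c-weighted mean:
T_f = (90.09*300 + 975.28*18.5 + 90.87*18.5) / (90.09 + 975.28 + 90.87)
    = 46751 / 1156.2 ≈ 40.43 °C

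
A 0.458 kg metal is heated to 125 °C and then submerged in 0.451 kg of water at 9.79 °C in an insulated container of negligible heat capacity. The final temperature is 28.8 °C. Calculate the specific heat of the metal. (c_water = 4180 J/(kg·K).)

c ≈ 813 J/(kg·K)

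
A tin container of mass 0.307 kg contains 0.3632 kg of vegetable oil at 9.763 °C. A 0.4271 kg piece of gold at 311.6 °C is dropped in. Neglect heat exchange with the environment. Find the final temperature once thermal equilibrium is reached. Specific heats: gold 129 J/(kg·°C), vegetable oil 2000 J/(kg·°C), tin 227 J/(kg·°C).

Let T be the final temperature. ΣQ_i = 0:
0.4271×129×(T − 311.6) + 0.3632×2000×(T − 9.763) + 0.307×227×(T − 9.763) = 0
55.1(T − 311.6) + 726.4(T − 9.763) + 69.69(T − 9.763) = 0
(55.1 + 726.4 + 69.69) T = 55.1×311.6 + 726.4×9.763 + 69.69×9.763
T = 24940/851.18 ≈ 29.30 °C

T_f ≈ 29.3 °C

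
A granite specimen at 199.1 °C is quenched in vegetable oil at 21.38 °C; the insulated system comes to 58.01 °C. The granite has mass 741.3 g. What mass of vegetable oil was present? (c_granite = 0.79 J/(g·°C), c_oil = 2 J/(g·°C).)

Let T be the final temperature. ΣQ_i = 0:
741.3×0.79×(58.01 − 199.1) + m×2×(58.01 − 21.38) = 0
73.26 m = 82626
m = 82626/73.26 ≈ 1128 g

m ≈ 1130 g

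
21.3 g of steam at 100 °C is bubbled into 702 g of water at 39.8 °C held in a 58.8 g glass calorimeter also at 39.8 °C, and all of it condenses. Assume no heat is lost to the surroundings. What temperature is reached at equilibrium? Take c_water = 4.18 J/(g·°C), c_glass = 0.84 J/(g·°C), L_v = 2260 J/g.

Energy conservation, ΣQ = 0:
condense steam: −21.3·2260 = −48138
  condensed water 100 °C→T: 89.03(T − 100)
  original water: 2934.4(T − 39.8)
  glass cup: 58.8·0.84·(T − 39.8) = 49.39(T − 39.8)
3072.8 T = 48138 + 8903.4 + 118753 = 175795
T ≈ 57.21 °C (< 100 °C, so full condensation is consistent).

T_f ≈ 57.2 °C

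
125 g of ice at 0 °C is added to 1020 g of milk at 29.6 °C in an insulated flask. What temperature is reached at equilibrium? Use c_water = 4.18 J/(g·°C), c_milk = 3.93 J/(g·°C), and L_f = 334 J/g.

Setting the total heat transfer to zero:
melt ice: 125·334 = 41750; warm the meltwater: 522.5 T; milk: 4008.6(T − 29.6)
4531.1 T = 118655 − 41750 = 76905
T ≈ 16.97 °C — above 0 °C, consistent with complete melting.

T_f ≈ 17.0 °C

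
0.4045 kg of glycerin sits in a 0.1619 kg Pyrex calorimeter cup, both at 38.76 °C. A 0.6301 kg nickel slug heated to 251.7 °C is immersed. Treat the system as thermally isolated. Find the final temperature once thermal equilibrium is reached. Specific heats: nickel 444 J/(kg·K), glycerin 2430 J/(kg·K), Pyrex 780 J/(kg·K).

Net heat exchanged in the isolated system is zero:
0.6301×444×(T − 251.7) + 0.4045×2430×(T − 38.76) + 0.1619×780×(T − 38.76) = 0
1389 T = 113410
T = 113410 / 1389 = 81.6 °C

T_f ≈ 81.6 °C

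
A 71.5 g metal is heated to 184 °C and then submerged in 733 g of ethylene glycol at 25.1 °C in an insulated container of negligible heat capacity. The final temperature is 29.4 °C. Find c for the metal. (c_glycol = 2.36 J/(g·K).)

c ≈ 0.673 J/(g·K)

Heat lost by the metal = heat gained by the glycol:
71.5×c×(184 − 29.4) = 733×2.36×(29.4 − 25.1)
11054 c = 7438.5  ⇒  c ≈ 0.6729 J/(g·K)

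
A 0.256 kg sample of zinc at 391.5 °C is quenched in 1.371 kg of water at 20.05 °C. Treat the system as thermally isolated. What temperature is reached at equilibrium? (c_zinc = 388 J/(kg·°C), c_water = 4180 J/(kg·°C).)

With ΣQ=0 the equilibrium temperature is the m·c-weighted mean:
T_f = (99.33·391.5 + 5730.8·20.05) / (99.33 + 5730.8)
    = 153789 / 5830.1 ≈ 26.38 °C

T_f ≈ 26.4 °C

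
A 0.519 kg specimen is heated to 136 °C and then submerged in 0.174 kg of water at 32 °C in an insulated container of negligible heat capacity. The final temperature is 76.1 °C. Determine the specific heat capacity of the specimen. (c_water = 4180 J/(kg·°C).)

c ≈ 1030 J/(kg·°C)

m_s c (T_s − T_f) = m_water c_water (T_f − T_0):
0.519·c·(136 − 76.1) = 0.174·4180·(76.1 − 32)
31.09 c = 32075  ⇒  c ≈ 1032 J/(kg·°C)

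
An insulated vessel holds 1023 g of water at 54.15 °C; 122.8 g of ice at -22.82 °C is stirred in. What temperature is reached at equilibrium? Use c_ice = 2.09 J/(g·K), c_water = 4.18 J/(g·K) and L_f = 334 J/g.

T_f ≈ 38.6 °C

Energy balance with sensible and latent terms:
ice -22.82→0 °C: 122.8·2.09·22.82 = 5856.8
  latent heat to melt: 122.8·334 = 41015
  warm the meltwater: 513.3 T
  water: 4276.1(T − 54.15)
4789.4 T = 231553 − 46872 = 184681
T ≈ 38.56 °C — above 0 °C, consistent with complete melting.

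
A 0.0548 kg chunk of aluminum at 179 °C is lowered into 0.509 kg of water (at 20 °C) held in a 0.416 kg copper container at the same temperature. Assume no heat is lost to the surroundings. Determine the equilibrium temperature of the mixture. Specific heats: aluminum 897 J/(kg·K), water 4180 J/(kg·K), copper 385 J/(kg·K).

T_f ≈ 23.3 °C

Energy conservation, ΣQ = 0:
0.0548*897*(T − 179) + 0.509*4180*(T − 20) + 0.416*385*(T − 20) = 0
2336.9 T = 54554
T = 54554/2336.9 ≈ 23.34 °C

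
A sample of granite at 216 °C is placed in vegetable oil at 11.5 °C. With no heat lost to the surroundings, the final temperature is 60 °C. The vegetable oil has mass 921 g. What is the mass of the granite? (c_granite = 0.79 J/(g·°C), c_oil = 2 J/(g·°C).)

m ≈ 725 g

Heat gained plus heat lost sum to zero:
m×0.79×(60 − 216) + 921×2×(60 − 11.5) = 0
-123.24 m = -89337
m = -89337/-123.24 ≈ 724.9 g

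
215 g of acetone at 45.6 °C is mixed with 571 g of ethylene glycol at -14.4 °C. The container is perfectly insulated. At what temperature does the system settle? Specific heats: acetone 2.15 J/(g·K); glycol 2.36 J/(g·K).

T_f ≈ 0.9 °C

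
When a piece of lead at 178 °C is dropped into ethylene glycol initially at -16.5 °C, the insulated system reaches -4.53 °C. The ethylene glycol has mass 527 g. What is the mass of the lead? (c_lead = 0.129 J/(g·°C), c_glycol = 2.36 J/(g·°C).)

m ≈ 632 g

|Q_lead| = |Q_glycol|:
m·0.129·(178 − -4.53) = 527·2.36·(-4.53 − (-16.5))
23.55 m = 14887  ⇒  m ≈ 632.3 g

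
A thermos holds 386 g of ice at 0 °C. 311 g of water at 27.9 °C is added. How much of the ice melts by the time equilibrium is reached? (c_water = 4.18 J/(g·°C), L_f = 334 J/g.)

Cooling the water to 0 °C releases 311·4.18·27.9 = 36269 J.
To melt every bit of ice: 386·334 = 128924 J.
Since 36269 < 128924 J, not all the ice melts; equilibrium is at 0 °C.
m_melt = 36269 / L_f = 108.6 g.

m_melted ≈ 109 g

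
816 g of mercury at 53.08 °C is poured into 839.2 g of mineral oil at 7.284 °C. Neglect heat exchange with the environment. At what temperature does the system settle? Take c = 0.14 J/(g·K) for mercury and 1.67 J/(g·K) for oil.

T_f ≈ 10.7 °C

Heat lost by the mercury equals heat gained by the oil:
816*0.14*(53.08 − T) = 839.2*1.67*(T − 7.284)
114.24(53.08 − T) = 1401.5(T − 7.284)
1515.7 T = 16272  ⇒  T ≈ 10.74 °C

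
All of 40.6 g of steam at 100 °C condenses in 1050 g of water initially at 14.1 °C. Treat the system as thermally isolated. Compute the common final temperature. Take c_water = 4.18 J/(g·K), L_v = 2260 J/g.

Energy conservation, ΣQ = 0:
steam→water at 100 °C releases m L_v = 40.6·2260 = 91756
  condensed water 100 °C→T: 169.71(T − 100)
  water warms: 1050·4.18·(T − 14.1) = 4389(T − 14.1)
4558.7 T = 91756 + 16971 + 61885 = 170612
T ≈ 37.43 °C (< 100 °C, so full condensation is consistent).

T_f ≈ 37.4 °C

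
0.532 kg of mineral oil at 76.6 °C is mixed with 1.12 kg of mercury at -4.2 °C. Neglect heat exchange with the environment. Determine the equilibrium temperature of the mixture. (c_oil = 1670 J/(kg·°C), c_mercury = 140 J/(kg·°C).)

Taking heat into each body as positive, Σ m c ΔT = 0:
0.532*1670*(T − 76.6) + 1.12*140*(T − (-4.2)) = 0
(888.44 + 156.8) T = 888.44*76.6 + 156.8*(-4.2)
T = 67396/1045.2 ≈ 64.48 °C

T_f ≈ 64.5 °C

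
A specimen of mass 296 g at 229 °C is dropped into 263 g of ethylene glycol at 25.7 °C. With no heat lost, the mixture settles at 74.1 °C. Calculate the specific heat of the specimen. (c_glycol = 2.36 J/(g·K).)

c ≈ 0.655 J/(g·K)

Heat lost by the specimen = heat gained by the glycol:
296×c×(229 − 74.1) = 263×2.36×(74.1 − 25.7)
45850 c = 30041  ⇒  c ≈ 0.6552 J/(g·K)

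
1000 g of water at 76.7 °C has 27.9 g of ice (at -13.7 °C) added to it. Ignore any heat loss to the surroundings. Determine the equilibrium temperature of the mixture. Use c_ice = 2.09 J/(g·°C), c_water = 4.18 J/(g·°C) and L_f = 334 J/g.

T_f ≈ 72.3 °C

Sum of m c ΔT and latent-heat terms is zero:
ice -13.7→0 °C: 27.9×2.09×13.7 = 798.86; fusion: m_ice L_f = 27.9×334 = 9318.6; warm the meltwater: 116.62 T; water cools: 1000×4.18×(T − 76.7) = 4180(T − 76.7)
4296.6 T = 320606 − 10117 = 310489
T ≈ 72.26 °C — above 0 °C, consistent with complete melting.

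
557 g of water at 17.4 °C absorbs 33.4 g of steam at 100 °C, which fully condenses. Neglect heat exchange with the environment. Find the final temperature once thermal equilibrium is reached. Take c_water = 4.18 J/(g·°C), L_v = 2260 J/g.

Conservation of energy gives ΣQ = 0:
steam→water at 100 °C releases m L_v = 33.4×2260 = 75484; condensate cools 100→T: 33.4×4.18×(T − 100) = 139.61(T − 100); original water: 2328.3(T − 17.4)
2467.9 T = 75484 + 13961 + 40512 = 129957
T ≈ 52.66 °C, under the boiling point, so the assumption holds.

T_f ≈ 52.7 °C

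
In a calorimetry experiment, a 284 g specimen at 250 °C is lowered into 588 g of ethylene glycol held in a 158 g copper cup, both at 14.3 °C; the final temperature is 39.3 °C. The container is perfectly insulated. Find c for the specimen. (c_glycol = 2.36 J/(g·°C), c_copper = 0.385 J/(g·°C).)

Conservation of energy gives ΣQ = 0:
284·c·(39.3 − 250) + 588·2.36·(39.3 − 14.3) + 158·0.385·(39.3 − 14.3) = 0
-59839 c = -36213
c = -36213/-59839 ≈ 0.6052 J/(g·°C)

c ≈ 0.605 J/(g·°C)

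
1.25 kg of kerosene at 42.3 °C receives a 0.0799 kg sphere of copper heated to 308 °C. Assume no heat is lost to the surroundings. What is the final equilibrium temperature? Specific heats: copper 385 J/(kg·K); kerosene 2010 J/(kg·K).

Conservation of energy gives ΣQ = 0:
0.0799×385×(T − 308) + 1.25×2010×(T − 42.3) = 0
30.76(T − 308) + 2512.5(T − 42.3) = 0
(30.76 + 2512.5) T = 30.76×308 + 2512.5×42.3
T = 115753/2543.3 ≈ 45.51 °C

T_f ≈ 45.5 °C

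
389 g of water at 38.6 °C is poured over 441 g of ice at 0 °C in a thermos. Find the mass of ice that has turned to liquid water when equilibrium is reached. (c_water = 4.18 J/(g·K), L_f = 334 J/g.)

Water can give up m c ΔT = 389·4.18·38.6 = 62764 J before reaching 0 °C.
To melt every bit of ice: 441·334 = 147294 J.
That's not enough to melt it all — equilibrium is at 0 °C with ice remaining.
m_melt = 62764 / L_f = 187.9 g.

m_melted ≈ 188 g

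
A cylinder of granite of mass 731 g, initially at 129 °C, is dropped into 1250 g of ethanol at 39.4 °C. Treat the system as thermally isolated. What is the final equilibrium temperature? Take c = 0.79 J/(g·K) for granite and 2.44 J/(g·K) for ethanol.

T_f ≈ 53.7 °C

T_f is the heat-capacity-weighted average of the initial temperatures:
T_f = (577.49×129 + 3050×39.4) / (577.49 + 3050)
    = 194666 / 3627.5 ≈ 53.66 °C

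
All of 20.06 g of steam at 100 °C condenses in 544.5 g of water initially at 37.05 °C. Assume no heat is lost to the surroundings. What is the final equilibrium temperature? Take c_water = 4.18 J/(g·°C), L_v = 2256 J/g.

T_f ≈ 58.5 °C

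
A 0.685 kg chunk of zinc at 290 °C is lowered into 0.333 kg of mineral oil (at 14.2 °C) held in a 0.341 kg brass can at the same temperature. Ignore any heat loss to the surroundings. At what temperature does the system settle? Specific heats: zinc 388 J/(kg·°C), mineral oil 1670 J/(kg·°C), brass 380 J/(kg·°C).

T_f ≈ 91.2 °C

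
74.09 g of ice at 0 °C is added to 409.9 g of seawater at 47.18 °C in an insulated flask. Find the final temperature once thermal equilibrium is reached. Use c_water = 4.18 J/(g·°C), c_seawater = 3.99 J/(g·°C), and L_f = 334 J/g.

Energy balance with sensible and latent terms:
latent heat to melt: 74.09·334 = 24746
  warm the meltwater: 309.7 T
  seawater: 1635.5(T − 47.18)
1945.2 T = 77163 − 24746 = 52417
T ≈ 26.95 °C. Since T > 0 °C, the all-ice-melts assumption holds.

T_f ≈ 26.9 °C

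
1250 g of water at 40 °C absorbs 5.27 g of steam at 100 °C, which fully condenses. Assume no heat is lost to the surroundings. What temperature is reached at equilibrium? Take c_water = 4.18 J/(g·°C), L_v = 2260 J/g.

Energy conservation, ΣQ = 0:
condense steam: −5.27·2260 = −11910
  condensate cools 100→T: 5.27·4.18·(T − 100) = 22.03(T − 100)
  water warms: 1250·4.18·(T − 40) = 5225(T − 40)
5247 T = 11910 + 2202.9 + 209000 = 223113
T ≈ 42.52 °C — below 100 °C, confirming all the steam condensed.

T_f ≈ 42.5 °C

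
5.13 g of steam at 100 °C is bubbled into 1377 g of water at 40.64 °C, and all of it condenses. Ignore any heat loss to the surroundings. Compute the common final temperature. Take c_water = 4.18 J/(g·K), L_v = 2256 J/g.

Energy conservation, ΣQ = 0:
steam→water at 100 °C releases m L_v = 5.13·2256 = 11573
  condensate cools 100→T: 5.13·4.18·(T − 100) = 21.44(T − 100)
  original water: 5755.9(T − 40.64)
5777.3 T = 11573 + 2144.3 + 233918 = 247636
T ≈ 42.86 °C — below 100 °C, confirming all the steam condensed.

T_f ≈ 42.9 °C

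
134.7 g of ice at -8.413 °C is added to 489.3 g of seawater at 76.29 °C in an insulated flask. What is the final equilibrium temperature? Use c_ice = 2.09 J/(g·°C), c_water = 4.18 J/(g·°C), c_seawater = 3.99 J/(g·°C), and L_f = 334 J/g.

Let T be the final temperature. ΣQ_i = 0:
ice -8.413→0 °C: 134.7·2.09·8.413 = 2368.5
  fusion: m_ice L_f = 134.7·334 = 44990
  meltwater 0→T: 134.7·4.18·T = 563.05 T
  seawater: 1952.3(T − 76.29)
2515.4 T = 148942 − 47358 = 101583
T ≈ 40.39 °C — above 0 °C, consistent with complete melting.

T_f ≈ 40.4 °C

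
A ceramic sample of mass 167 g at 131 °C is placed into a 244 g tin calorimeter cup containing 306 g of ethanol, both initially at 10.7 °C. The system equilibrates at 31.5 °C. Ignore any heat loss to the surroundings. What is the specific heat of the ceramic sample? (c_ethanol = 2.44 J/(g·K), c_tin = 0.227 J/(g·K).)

Setting the total heat transfer to zero:
167·c·(31.5 − 131) + 306·2.44·(31.5 − 10.7) + 244·0.227·(31.5 − 10.7) = 0
-16616 c = -16682
c = -16682/-16616 ≈ 1.004 J/(g·K)

c ≈ 1 J/(g·K)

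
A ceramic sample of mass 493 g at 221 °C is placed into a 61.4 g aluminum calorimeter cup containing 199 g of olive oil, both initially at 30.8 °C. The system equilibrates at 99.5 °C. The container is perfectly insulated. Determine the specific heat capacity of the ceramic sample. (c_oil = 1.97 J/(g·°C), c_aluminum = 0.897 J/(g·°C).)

c ≈ 0.513 J/(g·°C)

Energy conservation, ΣQ = 0:
493·c·(99.5 − 221) + 199·1.97·(99.5 − 30.8) + 61.4·0.897·(99.5 − 30.8) = 0
-59900 c = -30716
c = -30716/-59900 ≈ 0.5128 J/(g·°C)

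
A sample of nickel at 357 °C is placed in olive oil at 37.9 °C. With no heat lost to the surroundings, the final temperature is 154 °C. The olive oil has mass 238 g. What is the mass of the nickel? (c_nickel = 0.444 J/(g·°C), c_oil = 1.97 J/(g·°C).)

Heat lost by the nickel = heat gained by the oil:
m×0.444×(357 − 154) = 238×1.97×(154 − 37.9)
90.13 m = 54435  ⇒  m ≈ 603.9 g

m ≈ 604 g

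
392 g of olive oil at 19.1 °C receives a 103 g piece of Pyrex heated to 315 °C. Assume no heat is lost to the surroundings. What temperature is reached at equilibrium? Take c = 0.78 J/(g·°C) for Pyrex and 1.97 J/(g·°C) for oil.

T_f ≈ 47.0 °C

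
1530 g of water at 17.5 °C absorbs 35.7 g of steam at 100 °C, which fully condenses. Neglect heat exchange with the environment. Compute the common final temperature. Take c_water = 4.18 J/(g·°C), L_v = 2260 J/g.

Conservation of energy gives ΣQ = 0:
steam→water at 100 °C releases m L_v = 35.7×2260 = 80682
  condensate cools 100→T: 35.7×4.18×(T − 100) = 149.23(T − 100)
  original water: 6395.4(T − 17.5)
6544.6 T = 80682 + 14923 + 111920 = 207524
T ≈ 31.71 °C — below 100 °C, confirming all the steam condensed.

T_f ≈ 31.7 °C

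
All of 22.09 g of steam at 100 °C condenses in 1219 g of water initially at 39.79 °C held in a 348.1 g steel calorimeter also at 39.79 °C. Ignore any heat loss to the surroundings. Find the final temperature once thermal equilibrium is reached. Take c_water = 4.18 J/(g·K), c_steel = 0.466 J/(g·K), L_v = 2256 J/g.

Heat gained plus heat lost sum to zero:
condense steam: −22.09×2256 = −49835
  condensed water 100 °C→T: 92.34(T − 100)
  water warms: 1219×4.18×(T − 39.79) = 5095.4(T − 39.79)
  cup: 162.21(T − 39.79)
5350 T = 49835 + 9233.6 + 209201 = 268270
T ≈ 50.14 °C, under the boiling point, so the assumption holds.

T_f ≈ 50.1 °C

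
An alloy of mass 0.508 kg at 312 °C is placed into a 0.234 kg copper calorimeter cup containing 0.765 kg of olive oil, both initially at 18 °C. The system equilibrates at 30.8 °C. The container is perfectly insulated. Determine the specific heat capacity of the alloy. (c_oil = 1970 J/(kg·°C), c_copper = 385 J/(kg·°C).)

c ≈ 143 J/(kg·°C)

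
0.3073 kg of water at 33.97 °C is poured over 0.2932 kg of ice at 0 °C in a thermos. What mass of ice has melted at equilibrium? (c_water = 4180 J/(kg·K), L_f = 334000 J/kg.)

Water can give up m c ΔT = 0.3073·4180·33.97 = 43635 J before reaching 0 °C.
To melt every bit of ice: 0.2932·334000 = 97929 J.
43635 J < 97929 J, so only part of the ice melts and the system sits at 0 °C.
m_melt = 43635 / L_f = 0.1306 kg.

m_melted ≈ 0.131 kg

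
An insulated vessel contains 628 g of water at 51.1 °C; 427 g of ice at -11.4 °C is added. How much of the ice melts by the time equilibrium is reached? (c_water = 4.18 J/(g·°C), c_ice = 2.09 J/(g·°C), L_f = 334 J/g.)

m_melted ≈ 371 g

Water can give up m c ΔT = 628·4.18·51.1 = 134140 J before reaching 0 °C.
Of that, 427·2.09·11.4 = 10174 J goes to bring the ice to 0 °C, leaving 123966 J.
Fully melting the ice requires m_ice L_f = 427·334 = 142618 J.
That's not enough to melt it all — equilibrium is at 0 °C with ice remaining.
m_melted·334 = 123966  ⇒  m_melted ≈ 371.2 g.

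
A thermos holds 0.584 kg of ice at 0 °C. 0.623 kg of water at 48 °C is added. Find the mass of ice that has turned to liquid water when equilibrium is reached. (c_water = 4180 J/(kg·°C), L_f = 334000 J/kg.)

Cooling the water to 0 °C releases 0.623·4180·48 = 124999 J.
Melting all 0.584 kg of ice would need 0.584·334000 = 195056 J.
That's not enough to melt it all — equilibrium is at 0 °C with ice remaining.
m_melt = 124999 / L_f = 0.3742 kg.

m_melted ≈ 0.374 kg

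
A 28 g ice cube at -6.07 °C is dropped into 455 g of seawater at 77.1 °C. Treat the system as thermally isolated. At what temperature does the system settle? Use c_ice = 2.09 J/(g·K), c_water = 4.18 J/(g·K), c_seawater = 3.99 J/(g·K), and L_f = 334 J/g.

Heat gained plus heat lost sum to zero:
ice -6.07→0 °C: 28×2.09×6.07 = 355.22
  fusion: m_ice L_f = 28×334 = 9352
  meltwater 0→T: 28×4.18×T = 117.04 T
  seawater cools: 455×3.99×(T − 77.1) = 1815.5(T − 77.1)
1932.5 T = 139971 − 9707.2 = 130264
T ≈ 67.41 °C. Since T > 0 °C, the all-ice-melts assumption holds.

T_f ≈ 67.4 °C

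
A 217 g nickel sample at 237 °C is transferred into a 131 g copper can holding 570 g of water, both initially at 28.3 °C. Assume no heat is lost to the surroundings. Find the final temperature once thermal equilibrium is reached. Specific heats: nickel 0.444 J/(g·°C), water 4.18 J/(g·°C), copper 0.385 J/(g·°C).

T_f ≈ 36.2 °C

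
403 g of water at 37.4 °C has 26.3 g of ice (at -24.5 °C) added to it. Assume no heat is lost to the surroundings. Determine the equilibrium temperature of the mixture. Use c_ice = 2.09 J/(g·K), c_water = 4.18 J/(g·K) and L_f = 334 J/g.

T_f ≈ 29.5 °C

Net heat exchanged in the isolated system is zero:
warm ice to 0 °C: 26.3·2.09·(0 − (-24.5)) = 1346.7; fusion: m_ice L_f = 26.3·334 = 8784.2; meltwater 0→T: 26.3·4.18·T = 109.93 T; water: 1684.5(T − 37.4)
1794.5 T = 63002 − 10131 = 52871
T ≈ 29.46 °C — above 0 °C, consistent with complete melting.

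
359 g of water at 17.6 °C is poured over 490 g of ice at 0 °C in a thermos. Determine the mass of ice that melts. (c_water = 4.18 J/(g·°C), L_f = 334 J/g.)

Heat available from the water dropping to 0 °C: 359·4.18·17.6 = 26411 J.
Fully melting the ice requires m_ice L_f = 490·334 = 163660 J.
Since 26411 < 163660 J, not all the ice melts; equilibrium is at 0 °C.
m_melted·334 = 26411  ⇒  m_melted ≈ 79.07 g.

m_melted ≈ 79.1 g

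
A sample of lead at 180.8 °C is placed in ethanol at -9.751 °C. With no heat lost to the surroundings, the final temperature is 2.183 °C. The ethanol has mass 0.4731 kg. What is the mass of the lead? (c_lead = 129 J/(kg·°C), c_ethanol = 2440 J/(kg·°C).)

Conservation of energy gives ΣQ = 0:
m·129·(2.183 − 180.8) + 0.4731·2440·(2.183 − (-9.751)) = 0
-23042 m = -13776
m = -13776/-23042 ≈ 0.5979 kg

m ≈ 0.598 kg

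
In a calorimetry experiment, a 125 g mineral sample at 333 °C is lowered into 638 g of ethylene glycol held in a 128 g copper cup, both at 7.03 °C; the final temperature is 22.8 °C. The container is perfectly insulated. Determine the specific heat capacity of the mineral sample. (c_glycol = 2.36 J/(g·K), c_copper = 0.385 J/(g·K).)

c ≈ 0.632 J/(g·K)

Energy conservation, ΣQ = 0:
125×c×(22.8 − 333) + 638×2.36×(22.8 − 7.03) + 128×0.385×(22.8 − 7.03) = 0
-38775 c = -24522
c = -24522/-38775 ≈ 0.6324 J/(g·K)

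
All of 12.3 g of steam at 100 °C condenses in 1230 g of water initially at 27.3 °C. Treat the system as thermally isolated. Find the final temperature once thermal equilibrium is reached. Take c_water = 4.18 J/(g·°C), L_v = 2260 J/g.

Setting the total heat transfer to zero:
steam→water at 100 °C releases m L_v = 12.3×2260 = 27798
  condensate cools 100→T: 12.3×4.18×(T − 100) = 51.41(T − 100)
  original water: 5141.4(T − 27.3)
5192.8 T = 27798 + 5141.4 + 140360 = 173300
T ≈ 33.37 °C — below 100 °C, confirming all the steam condensed.

T_f ≈ 33.4 °C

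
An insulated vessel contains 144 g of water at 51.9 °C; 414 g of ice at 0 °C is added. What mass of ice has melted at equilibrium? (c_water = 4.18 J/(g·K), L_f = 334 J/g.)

m_melted ≈ 93.5 g

Water can give up m c ΔT = 144×4.18×51.9 = 31240 J before reaching 0 °C.
Fully melting the ice requires m_ice L_f = 414×334 = 138276 J.
That's not enough to melt it all — equilibrium is at 0 °C with ice remaining.
Mass melted = 31240/334 ≈ 93.53 g.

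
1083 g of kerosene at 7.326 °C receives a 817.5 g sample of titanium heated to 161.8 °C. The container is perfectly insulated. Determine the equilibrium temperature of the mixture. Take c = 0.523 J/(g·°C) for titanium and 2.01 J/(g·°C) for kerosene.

Conservation of energy gives ΣQ = 0:
817.5·0.523·(T − 161.8) + 1083·2.01·(T − 7.326) = 0
427.55(T − 161.8) + 2176.8(T − 7.326) = 0
(427.55 + 2176.8) T = 427.55·161.8 + 2176.8·7.326
T = 85125/2604.4 ≈ 32.69 °C

T_f ≈ 32.7 °C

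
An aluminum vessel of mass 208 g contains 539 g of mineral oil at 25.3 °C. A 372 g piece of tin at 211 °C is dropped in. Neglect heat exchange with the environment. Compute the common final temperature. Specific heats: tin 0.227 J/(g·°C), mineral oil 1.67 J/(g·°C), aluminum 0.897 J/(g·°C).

Heat gained plus heat lost sum to zero:
372·0.227·(T − 211) + 539·1.67·(T − 25.3) + 208·0.897·(T − 25.3) = 0
84.44(T − 211) + 900.13(T − 25.3) + 186.58(T − 25.3) = 0
1171.2 T = 45311
T ≈ 38.69 °C

T_f ≈ 38.7 °C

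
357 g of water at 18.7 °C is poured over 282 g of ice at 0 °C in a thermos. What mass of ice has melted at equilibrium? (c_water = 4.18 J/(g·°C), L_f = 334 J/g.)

Water can give up m c ΔT = 357·4.18·18.7 = 27905 J before reaching 0 °C.
Fully melting the ice requires m_ice L_f = 282·334 = 94188 J.
Since 27905 < 94188 J, not all the ice melts; equilibrium is at 0 °C.
Mass melted = 27905/334 ≈ 83.55 g.

m_melted ≈ 83.5 g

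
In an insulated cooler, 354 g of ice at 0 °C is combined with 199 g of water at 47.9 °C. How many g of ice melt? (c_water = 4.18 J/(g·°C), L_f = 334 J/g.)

Water can give up m c ΔT = 199·4.18·47.9 = 39844 J before reaching 0 °C.
Melting all 354 g of ice would need 354·334 = 118236 J.
Since 39844 < 118236 J, not all the ice melts; equilibrium is at 0 °C.
m_melt = 39844 / L_f = 119.3 g.

m_melted ≈ 119 g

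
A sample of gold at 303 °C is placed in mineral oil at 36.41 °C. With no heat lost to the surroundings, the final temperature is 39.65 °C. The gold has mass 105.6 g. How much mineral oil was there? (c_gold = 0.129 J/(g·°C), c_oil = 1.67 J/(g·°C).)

m ≈ 663 g

Let T be the final temperature. ΣQ_i = 0:
105.6×0.129×(39.65 − 303) + m×1.67×(39.65 − 36.41) = 0
5.411 m = 3587.5
m = 3587.5/5.411 ≈ 663 g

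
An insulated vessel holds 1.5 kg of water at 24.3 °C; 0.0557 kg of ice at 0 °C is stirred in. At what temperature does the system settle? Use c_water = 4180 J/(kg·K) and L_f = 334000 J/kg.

T_f ≈ 20.6 °C

Net heat exchanged in the isolated system is zero:
melt ice: 0.0557×334000 = 18604
  meltwater 0→T: 0.0557×4180×T = 232.83 T
  water: 6270(T − 24.3)
6502.8 T = 152361 − 18604 = 133757
T ≈ 20.57 °C. Since T > 0 °C, the all-ice-melts assumption holds.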